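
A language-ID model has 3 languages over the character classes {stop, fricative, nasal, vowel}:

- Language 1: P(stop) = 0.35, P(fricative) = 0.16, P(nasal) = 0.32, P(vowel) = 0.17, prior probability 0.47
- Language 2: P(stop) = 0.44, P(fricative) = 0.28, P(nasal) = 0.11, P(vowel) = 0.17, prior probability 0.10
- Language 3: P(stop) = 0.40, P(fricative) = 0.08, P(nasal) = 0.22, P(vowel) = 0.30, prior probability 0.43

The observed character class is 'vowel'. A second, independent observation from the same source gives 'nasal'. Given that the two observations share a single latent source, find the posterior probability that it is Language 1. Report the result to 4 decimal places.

0.4581

The responsibility of component k is w_k f_k(x) divided by Σ_j w_j f_j(x).
Since both observations come from the same component, the likelihood for component k is f_k(x₁)·f_k(x₂).
  f_1 = [P(vowel | comp) = 0.17] × [0.32] = 0.0544
  f_2 = [P(vowel | comp) = 0.17] × [0.11] = 0.0187
  f_3 = [P(vowel | comp) = 0.30] × [0.22] = 0.066
Weight by the priors:
  w_1·f_1 = 0.47 × 0.0544 = 0.025568
  w_2·f_2 = 0.10 × 0.0187 = 0.00187
  w_3·f_3 = 0.43 × 0.066 = 0.02838
Marginal: 0.025568 + 0.00187 + 0.02838 = 0.055818
Responsibility of Language 1: 0.025568 / 0.055818 ≈ 0.4581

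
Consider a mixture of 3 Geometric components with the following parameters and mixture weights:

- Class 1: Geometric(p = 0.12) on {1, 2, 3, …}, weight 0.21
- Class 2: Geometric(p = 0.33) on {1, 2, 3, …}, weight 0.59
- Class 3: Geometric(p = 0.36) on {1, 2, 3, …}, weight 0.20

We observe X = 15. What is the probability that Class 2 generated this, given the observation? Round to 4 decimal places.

0.1412

P(component k | x) = π_k·f_k(x) / marginal(x), where marginal(x) = Σ_j π_j·f_j(x).
Geometric probabilities:
  f_1 = 0.0200419
  f_2 = 0.00121216
  f_3 = 0.000696341
Weight by the priors:
  π_1·f_1 = 0.21 × 0.0200419 = 0.0042088
  π_2·f_2 = 0.59 × 0.00121216 = 0.000715176
  π_3·f_3 = 0.20 × 0.000696341 = 0.000139268
Sum: 0.0042088 + 0.000715176 + 0.000139268 = 0.00506324
P(Class 2 | the observation) ≈ 0.1412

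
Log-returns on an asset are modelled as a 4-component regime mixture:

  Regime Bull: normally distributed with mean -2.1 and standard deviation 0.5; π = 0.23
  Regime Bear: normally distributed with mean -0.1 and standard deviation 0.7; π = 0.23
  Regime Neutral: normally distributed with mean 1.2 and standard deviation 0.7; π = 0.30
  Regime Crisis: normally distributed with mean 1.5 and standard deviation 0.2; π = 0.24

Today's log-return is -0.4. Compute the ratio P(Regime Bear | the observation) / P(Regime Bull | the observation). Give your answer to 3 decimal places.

210.965

The posterior odds equal the prior odds times the likelihood ratio: (π_i/π_j)·(f_i(x)/f_j(x)).
Normal densities:
  f_Bull = (1/(0.5·√(2π)))·exp(−(-0.4−-2.1)²/(2·0.5²)) = 0.797885·exp(-5.78000) = 0.00246444
  f_Bear = (1/(0.7·√(2π)))·exp(−(-0.4−-0.1)²/(2·0.7²)) = 0.569918·exp(-0.09184) = 0.51991
  f_Neutral = (1/(0.7·√(2π)))·exp(−(-0.4−1.2)²/(2·0.7²)) = 0.569918·exp(-2.61224) = 0.0418147
  f_Crisis = (1/(0.2·√(2π)))·exp(−(-0.4−1.5)²/(2·0.2²)) = 1.994711·exp(-45.12500) = 5.03897e-20
0.119579 / 0.000566821 ≈ 210.965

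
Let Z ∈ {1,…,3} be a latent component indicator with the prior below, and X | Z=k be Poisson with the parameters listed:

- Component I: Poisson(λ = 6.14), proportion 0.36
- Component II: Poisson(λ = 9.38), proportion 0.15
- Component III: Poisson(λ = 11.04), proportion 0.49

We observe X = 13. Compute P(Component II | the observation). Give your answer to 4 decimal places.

P(component k | x) = π_k·f_k(x) / marginal(x), where marginal(x) = Σ_j π_j·f_j(x).
Component likelihoods at x = 13:
  L_I = e^(−6.14)·6.14^13/13! = 0.00610015
  L_II = e^(−9.38)·9.38^13/13! = 0.0589759
  L_III = e^(−11.04)·11.04^13/13! = 0.0932624
Weight by the priors:
  π_I·L_I = 0.36 × 0.00610015 = 0.00219605
  π_II·L_II = 0.15 × 0.0589759 = 0.00884638
  π_III·L_III = 0.49 × 0.0932624 = 0.0456986
Marginal: 0.00219605 + 0.00884638 + 0.0456986 = 0.056741
P(Component II | x) ≈ 0.1559

0.1559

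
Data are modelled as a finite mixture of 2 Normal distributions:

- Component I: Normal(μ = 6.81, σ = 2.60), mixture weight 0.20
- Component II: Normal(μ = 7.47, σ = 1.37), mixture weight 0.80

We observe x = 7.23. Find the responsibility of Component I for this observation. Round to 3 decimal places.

P(component k | x) = w_k·f_k(x) / marginal(x), where marginal(x) = Σ_j w_j·f_j(x).
Component likelihoods at x = 7.23:
  f_I = (1/(2.60·√(2π)))·exp(−(7.23−6.81)²/(2·2.60²)) = 0.153439·exp(-0.01305) = 0.15145
  f_II = (1/(1.37·√(2π)))·exp(−(7.23−7.47)²/(2·1.37²)) = 0.291199·exp(-0.01534) = 0.286765
Prior × likelihood for each component:
  w_I·f_I = 0.20 × 0.15145 = 0.0302901
  w_II·f_II = 0.80 × 0.286765 = 0.229412
Sum: 0.0302901 + 0.229412 = 0.259702
So the posterior for Component I is 0.0302901 / 0.259702 ≈ 0.117.

0.117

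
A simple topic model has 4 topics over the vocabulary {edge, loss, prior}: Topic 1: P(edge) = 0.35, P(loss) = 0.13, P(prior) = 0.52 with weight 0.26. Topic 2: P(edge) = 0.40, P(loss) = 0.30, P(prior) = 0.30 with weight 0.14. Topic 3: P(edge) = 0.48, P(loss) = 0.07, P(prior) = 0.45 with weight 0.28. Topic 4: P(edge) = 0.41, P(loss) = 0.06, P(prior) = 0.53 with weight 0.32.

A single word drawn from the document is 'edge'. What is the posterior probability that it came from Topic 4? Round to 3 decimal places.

The responsibility of component k is π_k f_k(x) divided by Σ_j π_j f_j(x).
Categorical probabilities:
  f_1 = 0.35
  f_2 = 0.4
  f_3 = 0.48
  f_4 = 0.41
Multiply by the mixture weights:
  π_1·f_1 = 0.26 × 0.35 = 0.091
  π_2·f_2 = 0.14 × 0.4 = 0.056
  π_3·f_3 = 0.28 × 0.48 = 0.1344
  π_4·f_4 = 0.32 × 0.41 = 0.1312
Sum: 0.091 + 0.056 + 0.1344 + 0.1312 = 0.4126
P(Topic 4 | data) = 0.1312 / 0.4126 ≈ 0.318

0.318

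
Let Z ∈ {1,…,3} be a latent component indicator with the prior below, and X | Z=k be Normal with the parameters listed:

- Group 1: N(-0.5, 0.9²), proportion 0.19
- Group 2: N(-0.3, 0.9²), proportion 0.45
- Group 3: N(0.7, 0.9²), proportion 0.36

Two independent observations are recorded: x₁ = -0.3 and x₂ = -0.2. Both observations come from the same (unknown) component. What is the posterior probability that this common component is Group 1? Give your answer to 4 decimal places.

Apply Bayes' rule: the posterior for each component is proportional to its prior times its likelihood at x.
Since both observations come from the same component, the likelihood for component k is f_k(x₁)·f_k(x₂).
  L_1 = [0.432458] × [0.419315] = 0.181336
  L_2 = [0.443269] × [0.440541] = 0.195278
  L_3 = [0.239103] × [0.268856] = 0.0642843
Multiply by the mixture weights:
  π_1·L_1 = 0.19 × 0.181336 = 0.0344539
  π_2·L_2 = 0.45 × 0.195278 = 0.0878753
  π_3·L_3 = 0.36 × 0.0642843 = 0.0231423
Denominator: 0.0344539 + 0.0878753 + 0.0231423 = 0.145472
So the posterior for Group 1 is 0.0344539 / 0.145472 ≈ 0.2368.

0.2368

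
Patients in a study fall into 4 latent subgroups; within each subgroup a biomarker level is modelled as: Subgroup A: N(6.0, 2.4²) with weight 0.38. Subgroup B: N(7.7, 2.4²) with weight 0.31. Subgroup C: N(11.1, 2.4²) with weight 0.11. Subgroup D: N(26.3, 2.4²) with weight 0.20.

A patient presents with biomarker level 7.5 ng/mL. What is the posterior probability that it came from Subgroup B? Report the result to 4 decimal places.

By Bayes' theorem, P(k | x) = π_k f_k(x) / Σ_j π_j f_j(x).
Evaluate each component's likelihood at the observed value:
  p_A = (1/(2.4·√(2π)))·exp(−(7.5−6.0)²/(2·2.4²)) = 0.166226·exp(-0.19531) = 0.136734
  p_B = (1/(2.4·√(2π)))·exp(−(7.5−7.7)²/(2·2.4²)) = 0.166226·exp(-0.00347) = 0.16565
  p_C = (1/(2.4·√(2π)))·exp(−(7.5−11.1)²/(2·2.4²)) = 0.166226·exp(-1.12500) = 0.0539657
  p_D = (1/(2.4·√(2π)))·exp(−(7.5−26.3)²/(2·2.4²)) = 0.166226·exp(-30.68056) = 7.87595e-15
Unnormalised posteriors:
  π_A·p_A = 0.38 × 0.136734 = 0.0519588
  π_B·p_B = 0.31 × 0.16565 = 0.0513514
  π_C·p_C = 0.11 × 0.0539657 = 0.00593622
  π_D·p_D = 0.20 × 7.87595e-15 = 1.57519e-15
Marginal: 0.0519588 + 0.0513514 + 0.00593622 + 1.57519e-15 = 0.109246
P(Subgroup B | the observation) ≈ 0.4701

0.4701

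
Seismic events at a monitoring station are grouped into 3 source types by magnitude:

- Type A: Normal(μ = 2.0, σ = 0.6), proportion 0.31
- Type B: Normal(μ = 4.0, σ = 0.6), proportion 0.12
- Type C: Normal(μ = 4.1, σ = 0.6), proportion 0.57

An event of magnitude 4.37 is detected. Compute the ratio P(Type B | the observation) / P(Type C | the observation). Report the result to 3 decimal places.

0.193

Since P(k|x) ∝ π_k f_k(x), the posterior odds are π_i f_i(x) / (π_j f_j(x)).
Component likelihoods at x = 4.37:
  L_A = (1/(0.6·√(2π)))·exp(−(4.37−2.0)²/(2·0.6²)) = 0.664904·exp(-7.80125) = 0.000272094
  L_B = (1/(0.6·√(2π)))·exp(−(4.37−4.0)²/(2·0.6²)) = 0.664904·exp(-0.19014) = 0.549772
  L_C = (1/(0.6·√(2π)))·exp(−(4.37−4.1)²/(2·0.6²)) = 0.664904·exp(-0.10125) = 0.600878
0.0659726 / 0.342501 ≈ 0.193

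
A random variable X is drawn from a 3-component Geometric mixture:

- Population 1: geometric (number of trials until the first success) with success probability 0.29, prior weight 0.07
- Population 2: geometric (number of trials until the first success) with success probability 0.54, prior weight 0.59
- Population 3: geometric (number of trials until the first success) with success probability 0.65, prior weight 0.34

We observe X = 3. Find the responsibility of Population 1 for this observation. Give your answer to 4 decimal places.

0.0977

By Bayes' theorem, P(k | x) = π_k f_k(x) / Σ_j π_j f_j(x).
Geometric probabilities:
  L_1 = 0.146189
  L_2 = 0.114264
  L_3 = 0.079625
Weight by the priors:
  π_1·L_1 = 0.07 × 0.146189 = 0.0102332
  π_2·L_2 = 0.59 × 0.114264 = 0.0674158
  π_3·L_3 = 0.34 × 0.079625 = 0.0270725
Sum: 0.0102332 + 0.0674158 + 0.0270725 = 0.104721
Responsibility of Population 1: 0.0102332 / 0.104721 ≈ 0.0977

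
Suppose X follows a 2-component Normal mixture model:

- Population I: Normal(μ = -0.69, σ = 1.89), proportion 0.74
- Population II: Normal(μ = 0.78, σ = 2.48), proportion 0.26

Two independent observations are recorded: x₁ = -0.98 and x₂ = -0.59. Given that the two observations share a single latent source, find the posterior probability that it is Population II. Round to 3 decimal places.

P(component k | x) = P(Z=k)·f_k(x) / marginal(x), where marginal(x) = Σ_j P(Z=j)·f_j(x).
Since both observations come from the same component, the likelihood for component k is f_k(x₁)·f_k(x₂).
  p_I = [(1/(1.89·√(2π)))·exp(−(-0.98−-0.69)²/(2·1.89²)) = 0.211081·exp(-0.01177) = 0.20861] × [0.210785] = 0.043972
  p_II = [(1/(2.48·√(2π)))·exp(−(-0.98−0.78)²/(2·2.48²)) = 0.160864·exp(-0.25182) = 0.125053] × [0.1381] = 0.0172698
Multiply by the mixture weights:
  P(Z=I)·p_I = 0.74 × 0.043972 = 0.0325393
  P(Z=II)·p_II = 0.26 × 0.0172698 = 0.00449014
Normaliser: 0.0325393 + 0.00449014 = 0.0370294
P(Population II | x₁,x₂) ≈ 0.121

0.121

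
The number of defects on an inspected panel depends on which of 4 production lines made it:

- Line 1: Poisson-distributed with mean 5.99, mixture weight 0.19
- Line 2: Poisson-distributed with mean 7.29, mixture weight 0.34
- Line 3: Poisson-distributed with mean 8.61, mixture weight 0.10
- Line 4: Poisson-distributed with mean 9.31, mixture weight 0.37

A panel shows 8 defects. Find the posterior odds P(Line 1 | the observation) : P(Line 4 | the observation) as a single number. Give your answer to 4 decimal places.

Since P(k|x) ∝ π_k f_k(x), the posterior odds are π_i f_i(x) / (π_j f_j(x)).
Evaluate each component's likelihood at the observed value:
  L_1 = 0.102913
  L_2 = 0.134987
  L_3 = 0.13653
  L_4 = 0.126705
Posterior odds = (π_1·L_1) / (π_4·L_4) = (0.19·0.102913) / (0.37·0.126705) = 0.0195535 / 0.046881 ≈ 0.4171

0.4171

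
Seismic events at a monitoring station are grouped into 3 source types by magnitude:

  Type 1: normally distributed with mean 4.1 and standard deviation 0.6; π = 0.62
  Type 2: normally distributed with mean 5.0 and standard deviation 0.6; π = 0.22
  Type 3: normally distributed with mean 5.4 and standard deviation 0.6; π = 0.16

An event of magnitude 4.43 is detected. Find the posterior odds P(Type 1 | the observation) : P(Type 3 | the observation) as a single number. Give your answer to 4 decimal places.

12.3062

Posterior odds = (π_i f_i(x)) / (π_j f_j(x)); the normalising sum cancels.
Component likelihoods at x = 4.43:
  L_1 = 0.571573
  L_2 = 0.423432
  L_3 = 0.179978
Posterior odds = (π_1·L_1) / (π_3·L_3) = (0.62·0.571573) / (0.16·0.179978) = 0.354375 / 0.0287965 ≈ 12.3062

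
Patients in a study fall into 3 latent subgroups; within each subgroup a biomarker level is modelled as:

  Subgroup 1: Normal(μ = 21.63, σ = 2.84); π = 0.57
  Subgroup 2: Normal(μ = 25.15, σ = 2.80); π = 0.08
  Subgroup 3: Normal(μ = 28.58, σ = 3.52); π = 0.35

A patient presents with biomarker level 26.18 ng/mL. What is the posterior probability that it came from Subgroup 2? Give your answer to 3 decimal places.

By Bayes' theorem, P(k | x) = w_k f_k(x) / Σ_j w_j f_j(x).
Evaluate each component's likelihood at the observed value:
  L_1 = 0.0389247
  L_2 = 0.133158
  L_3 = 0.0898299
Weight by the priors:
  w_1·L_1 = 0.57 × 0.0389247 = 0.0221871
  w_2·L_2 = 0.08 × 0.133158 = 0.0106527
  w_3·L_3 = 0.35 × 0.0898299 = 0.0314405
Sum: 0.0221871 + 0.0106527 + 0.0314405 = 0.0642802
So the posterior for Subgroup 2 is 0.0106527 / 0.0642802 ≈ 0.166.

0.166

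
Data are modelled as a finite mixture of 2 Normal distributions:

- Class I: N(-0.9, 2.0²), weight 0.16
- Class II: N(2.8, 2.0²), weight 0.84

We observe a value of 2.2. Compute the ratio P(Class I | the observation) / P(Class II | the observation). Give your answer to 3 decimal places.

Posterior odds = (π_i f_i(x)) / (π_j f_j(x)); the normalising sum cancels.
Evaluate each component's likelihood at the observed value:
  L_I = (1/(2.0·√(2π)))·exp(−(2.2−-0.9)²/(2·2.0²)) = 0.199471·exp(-1.20125) = 0.0600045
  L_II = (1/(2.0·√(2π)))·exp(−(2.2−2.8)²/(2·2.0²)) = 0.199471·exp(-0.04500) = 0.190694
0.00960072 / 0.160183 ≈ 0.060

0.060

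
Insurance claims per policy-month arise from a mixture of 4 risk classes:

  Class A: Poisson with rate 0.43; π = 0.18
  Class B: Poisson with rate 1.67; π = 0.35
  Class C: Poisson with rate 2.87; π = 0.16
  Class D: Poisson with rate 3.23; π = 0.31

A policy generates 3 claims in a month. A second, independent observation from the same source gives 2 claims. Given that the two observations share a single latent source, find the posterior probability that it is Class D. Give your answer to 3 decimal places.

Posterior ∝ prior × likelihood, so P(k | x) ∝ π_k f_k(x); normalise over all components.
Since both observations come from the same component, the likelihood for component k is f_k(x₁)·f_k(x₂).
  L_A = [0.00862] × [0.0601396] = 0.000518403
  L_B = [0.146126] × [0.262501] = 0.0383581
  L_C = [0.223393] × [0.233512] = 0.0521648
  L_D = [0.22217] × [0.20635] = 0.0458447
Weight by the priors:
  π_A·L_A = 0.18 × 0.000518403 = 9.33126e-05
  π_B·L_B = 0.35 × 0.0383581 = 0.0134253
  π_C·L_C = 0.16 × 0.0521648 = 0.00834638
  π_D·L_D = 0.31 × 0.0458447 = 0.0142119
Normaliser: 9.33126e-05 + 0.0134253 + 0.00834638 + 0.0142119 = 0.0360769
P(Class D | x₁,x₂) = 0.0142119 / 0.0360769 ≈ 0.394

0.394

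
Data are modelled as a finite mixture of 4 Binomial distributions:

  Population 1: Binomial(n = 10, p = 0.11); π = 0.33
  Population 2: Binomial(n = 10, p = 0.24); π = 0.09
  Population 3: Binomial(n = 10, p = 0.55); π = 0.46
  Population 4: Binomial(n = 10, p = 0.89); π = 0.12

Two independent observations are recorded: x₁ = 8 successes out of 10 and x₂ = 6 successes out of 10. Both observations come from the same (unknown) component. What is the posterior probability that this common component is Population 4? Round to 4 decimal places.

0.0449

P(component k | x) = w_k·f_k(x) / marginal(x), where marginal(x) = Σ_j w_j·f_j(x).
Since both observations come from the same component, the likelihood for component k is f_k(x₁)·f_k(x₂).
  L_1 = [7.64072e-07] × [0.000233419] = 1.78348e-10
  L_2 = [0.000286108] × [0.0133888] = 3.83063e-06
  L_3 = [0.0763026] × [0.238367] = 0.018188
  L_4 = [0.214347] × [0.0152802] = 0.00327528
Unnormalised posteriors:
  w_1·L_1 = 0.33 × 1.78348e-10 = 5.8855e-11
  w_2·L_2 = 0.09 × 3.83063e-06 = 3.44757e-07
  w_3·L_3 = 0.46 × 0.018188 = 0.00836647
  w_4·L_4 = 0.12 × 0.00327528 = 0.000393033
Denominator: 5.8855e-11 + 3.44757e-07 + 0.00836647 + 0.000393033 = 0.00875985
So the posterior for Population 4 is 0.000393033 / 0.00875985 ≈ 0.0449.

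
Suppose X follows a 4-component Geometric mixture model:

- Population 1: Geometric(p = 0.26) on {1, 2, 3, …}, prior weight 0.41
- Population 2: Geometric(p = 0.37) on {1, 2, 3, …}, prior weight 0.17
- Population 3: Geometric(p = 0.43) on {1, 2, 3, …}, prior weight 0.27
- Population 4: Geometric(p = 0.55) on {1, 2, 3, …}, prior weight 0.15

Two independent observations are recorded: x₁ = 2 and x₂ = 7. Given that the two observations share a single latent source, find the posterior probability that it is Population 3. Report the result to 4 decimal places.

0.1797

The responsibility of component k is w_k f_k(x) divided by Σ_j w_j f_j(x).
Since both observations come from the same component, the likelihood for component k is f_k(x₁)·f_k(x₂).
  L_1 = [0.1924] × [0.0426937] = 0.00821427
  L_2 = [0.2331] × [0.0231337] = 0.00539246
  L_3 = [0.2451] × [0.0147475] = 0.00361461
  L_4 = [0.2475] × [0.00456707] = 0.00113035
Prior × likelihood for each component:
  w_1·L_1 = 0.41 × 0.00821427 = 0.00336785
  w_2·L_2 = 0.17 × 0.00539246 = 0.000916719
  w_3·L_3 = 0.27 × 0.00361461 = 0.000975943
  w_4·L_4 = 0.15 × 0.00113035 = 0.000169553
Evidence: 0.00336785 + 0.000916719 + 0.000975943 + 0.000169553 = 0.00543006
So the posterior for Population 3 is 0.000975943 / 0.00543006 ≈ 0.1797.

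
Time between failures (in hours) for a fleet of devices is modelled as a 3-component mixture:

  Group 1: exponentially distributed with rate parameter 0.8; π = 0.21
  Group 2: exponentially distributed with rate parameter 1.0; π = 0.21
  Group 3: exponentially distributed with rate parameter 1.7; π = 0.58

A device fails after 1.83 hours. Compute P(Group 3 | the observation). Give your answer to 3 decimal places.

0.377

Apply Bayes' rule: the posterior for each component is proportional to its prior times its likelihood at x.
Evaluate each component's likelihood at the observed value:
  p_1 = 0.8·e^(−0.8·1.83) = 0.8·e^(−1.4640) = 0.185047
  p_2 = 1.0·e^(−1.0·1.83) = 1.0·e^(−1.8300) = 0.160414
  p_3 = 1.7·e^(−1.7·1.83) = 1.7·e^(−3.1110) = 0.0757458
Multiply by the mixture weights:
  P(Z=1)·p_1 = 0.21 × 0.185047 = 0.0388599
  P(Z=2)·p_2 = 0.21 × 0.160414 = 0.0336868
  P(Z=3)·p_3 = 0.58 × 0.0757458 = 0.0439326
Evidence: 0.0388599 + 0.0336868 + 0.0439326 = 0.116479
P(Group 3 | the observation) ≈ 0.377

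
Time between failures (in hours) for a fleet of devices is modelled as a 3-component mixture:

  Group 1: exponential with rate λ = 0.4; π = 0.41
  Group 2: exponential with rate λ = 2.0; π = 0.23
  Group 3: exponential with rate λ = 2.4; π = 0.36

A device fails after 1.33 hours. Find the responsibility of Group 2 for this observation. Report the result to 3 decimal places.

Posterior ∝ prior × likelihood, so P(k | x) ∝ w_k f_k(x); normalise over all components.
Evaluate each component's likelihood at the observed value:
  L_1 = 0.234972
  L_2 = 0.139896
  L_3 = 0.0986151
Multiply by the mixture weights:
  w_1·L_1 = 0.41 × 0.234972 = 0.0963383
  w_2·L_2 = 0.23 × 0.139896 = 0.0321762
  w_3·L_3 = 0.36 × 0.0986151 = 0.0355014
Evidence: 0.0963383 + 0.0321762 + 0.0355014 = 0.164016
Responsibility of Group 2: 0.0321762 / 0.164016 ≈ 0.196

0.196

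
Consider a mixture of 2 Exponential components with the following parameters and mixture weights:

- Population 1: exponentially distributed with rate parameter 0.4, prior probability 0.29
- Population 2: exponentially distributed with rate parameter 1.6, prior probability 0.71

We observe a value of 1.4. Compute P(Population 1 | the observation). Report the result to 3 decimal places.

0.354

Posterior ∝ prior × likelihood, so P(k | x) ∝ w_k f_k(x); normalise over all components.
Exponential densities:
  f_1 = 0.4·e^(−0.4·1.4) = 0.4·e^(−0.5600) = 0.228484
  f_2 = 1.6·e^(−1.6·1.4) = 1.6·e^(−2.2400) = 0.170334
Multiply by the mixture weights:
  w_1·f_1 = 0.29 × 0.228484 = 0.0662603
  w_2·f_2 = 0.71 × 0.170334 = 0.120937
Normaliser: 0.0662603 + 0.120937 = 0.187197
P(Population 1 | data) = 0.0662603 / 0.187197 ≈ 0.354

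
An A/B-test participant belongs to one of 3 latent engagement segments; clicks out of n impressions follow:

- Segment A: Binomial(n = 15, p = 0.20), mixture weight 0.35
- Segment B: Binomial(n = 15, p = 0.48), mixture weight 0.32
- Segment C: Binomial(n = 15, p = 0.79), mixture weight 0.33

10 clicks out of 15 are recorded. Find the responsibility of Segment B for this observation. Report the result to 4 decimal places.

0.3821

Apply Bayes' rule: the posterior for each component is proportional to its prior times its likelihood at x.
Evaluate each component's likelihood at the observed value:
  L_A = 0.000100764
  L_B = 0.0741284
  L_C = 0.116124
Prior × likelihood for each component:
  π_A·L_A = 0.35 × 0.000100764 = 3.52674e-05
  π_B·L_B = 0.32 × 0.0741284 = 0.0237211
  π_C·L_C = 0.33 × 0.116124 = 0.038321
Evidence: 3.52674e-05 + 0.0237211 + 0.038321 = 0.0620773
So the posterior for Segment B is 0.0237211 / 0.0620773 ≈ 0.3821.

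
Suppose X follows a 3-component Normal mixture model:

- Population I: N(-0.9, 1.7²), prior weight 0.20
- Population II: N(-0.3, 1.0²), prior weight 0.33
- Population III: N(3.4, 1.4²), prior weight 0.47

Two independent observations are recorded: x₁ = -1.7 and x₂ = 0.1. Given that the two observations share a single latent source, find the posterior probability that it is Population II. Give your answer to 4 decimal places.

Apply Bayes' rule: the posterior for each component is proportional to its prior times its likelihood at x.
Since both observations come from the same component, the likelihood for component k is f_k(x₁)·f_k(x₂).
  f_I = [0.210074] × [0.197389] = 0.0414665
  f_II = [0.149727] × [0.36827] = 0.0551402
  f_III = [0.000374239] × [0.0177127] = 6.6288e-06
Unnormalised posteriors:
  w_I·f_I = 0.20 × 0.0414665 = 0.00829329
  w_II·f_II = 0.33 × 0.0551402 = 0.0181963
  w_III·f_III = 0.47 × 6.6288e-06 = 3.11554e-06
Marginal: 0.00829329 + 0.0181963 + 3.11554e-06 = 0.0264927
So the posterior for Population II is 0.0181963 / 0.0264927 ≈ 0.6868.

0.6868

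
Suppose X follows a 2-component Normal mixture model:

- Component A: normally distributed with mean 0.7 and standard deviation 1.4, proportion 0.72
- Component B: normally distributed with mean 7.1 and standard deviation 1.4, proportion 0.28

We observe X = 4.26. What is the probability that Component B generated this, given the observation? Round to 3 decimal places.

P(component k | x) = π_k·f_k(x) / marginal(x), where marginal(x) = Σ_j π_j·f_j(x).
Normal densities:
  f_A = (1/(1.4·√(2π)))·exp(−(4.26−0.7)²/(2·1.4²)) = 0.284959·exp(-3.23306) = 0.0112378
  f_B = (1/(1.4·√(2π)))·exp(−(4.26−7.1)²/(2·1.4²)) = 0.284959·exp(-2.05755) = 0.0364082
Prior × likelihood for each component:
  π_A·f_A = 0.72 × 0.0112378 = 0.00809122
  π_B·f_B = 0.28 × 0.0364082 = 0.0101943
Normaliser: 0.00809122 + 0.0101943 = 0.0182855
P(Component B | x) ≈ 0.558

0.558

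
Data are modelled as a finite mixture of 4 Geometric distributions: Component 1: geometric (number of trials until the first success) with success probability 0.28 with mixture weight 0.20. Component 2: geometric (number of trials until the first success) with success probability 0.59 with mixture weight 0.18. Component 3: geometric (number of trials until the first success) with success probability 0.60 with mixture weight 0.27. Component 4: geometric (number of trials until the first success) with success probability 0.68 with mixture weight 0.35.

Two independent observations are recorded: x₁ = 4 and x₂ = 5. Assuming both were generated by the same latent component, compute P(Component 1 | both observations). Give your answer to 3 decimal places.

0.824

By Bayes' theorem, P(k | x) = P(Z=k) f_k(x) / Σ_j P(Z=j) f_j(x).
Since both observations come from the same component, the likelihood for component k is f_k(x₁)·f_k(x₂).
  p_1 = [0.104509] × [0.0752468] = 0.007864
  p_2 = [0.0406634] × [0.016672] = 0.00067794
  p_3 = [0.0384] × [0.01536] = 0.000589824
  p_4 = [0.0222822] × [0.00713032] = 0.000158879
Multiply by the mixture weights:
  P(Z=1)·p_1 = 0.20 × 0.007864 = 0.0015728
  P(Z=2)·p_2 = 0.18 × 0.00067794 = 0.000122029
  P(Z=3)·p_3 = 0.27 × 0.000589824 = 0.000159252
  P(Z=4)·p_4 = 0.35 × 0.000158879 = 5.56078e-05
Marginal: 0.0015728 + 0.000122029 + 0.000159252 + 5.56078e-05 = 0.00190969
P(Component 1 | x₁, x₂) ≈ 0.824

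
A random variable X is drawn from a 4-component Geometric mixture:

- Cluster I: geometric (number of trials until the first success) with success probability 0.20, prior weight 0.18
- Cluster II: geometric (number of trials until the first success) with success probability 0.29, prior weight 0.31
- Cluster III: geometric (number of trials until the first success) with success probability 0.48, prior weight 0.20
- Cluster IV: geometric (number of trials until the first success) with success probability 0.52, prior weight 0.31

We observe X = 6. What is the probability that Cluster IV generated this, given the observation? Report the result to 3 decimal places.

0.115

P(component k | x) = π_k·f_k(x) / marginal(x), where marginal(x) = Σ_j π_j·f_j(x).
Geometric probabilities:
  p_I = 0.20·(1−0.20)^5 = 0.20·0.32768 = 0.065536
  p_II = 0.29·(1−0.29)^5 = 0.29·0.180423 = 0.0523227
  p_III = 0.48·(1−0.48)^5 = 0.48·0.0380204 = 0.0182498
  p_IV = 0.52·(1−0.52)^5 = 0.52·0.0254804 = 0.0132498
Unnormalised posteriors:
  π_I·p_I = 0.18 × 0.065536 = 0.0117965
  π_II·p_II = 0.31 × 0.0523227 = 0.01622
  π_III·p_III = 0.20 × 0.0182498 = 0.00364996
  π_IV·p_IV = 0.31 × 0.0132498 = 0.00410744
Evidence: 0.0117965 + 0.01622 + 0.00364996 + 0.00410744 = 0.0357739
P(Cluster IV | x) ≈ 0.115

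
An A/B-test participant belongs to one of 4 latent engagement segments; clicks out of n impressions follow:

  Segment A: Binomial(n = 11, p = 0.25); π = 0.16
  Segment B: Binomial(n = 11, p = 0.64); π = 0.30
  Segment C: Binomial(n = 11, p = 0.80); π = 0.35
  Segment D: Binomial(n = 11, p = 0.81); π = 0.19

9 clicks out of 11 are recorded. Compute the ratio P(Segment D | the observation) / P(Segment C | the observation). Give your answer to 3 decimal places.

Only the two components matter; the odds are (P(Z=i) f_i(x)) / (P(Z=j) f_j(x)).
Evaluate each component's likelihood at the observed value:
  p_A = C(11,9)·0.25^9·0.75^2 = 55·3.8147e-06·0.5625 = 0.000118017
  p_B = C(11,9)·0.64^9·0.36^2 = 55·0.0180144·0.1296 = 0.128407
  p_C = C(11,9)·0.80^9·0.20^2 = 55·0.134218·0.04 = 0.295279
  p_D = C(11,9)·0.81^9·0.19^2 = 55·0.150095·0.0361 = 0.298013
Odds = (0.19/0.35) × (0.298013/0.295279) = 0.542857 × 1.00926 ≈ 0.548

0.548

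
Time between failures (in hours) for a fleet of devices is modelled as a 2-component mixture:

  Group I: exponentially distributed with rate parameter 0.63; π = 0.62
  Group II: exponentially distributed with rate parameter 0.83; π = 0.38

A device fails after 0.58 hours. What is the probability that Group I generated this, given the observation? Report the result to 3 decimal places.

Apply Bayes' rule: the posterior for each component is proportional to its prior times its likelihood at x.
Evaluate each component's likelihood at the observed value:
  f_I = 0.63·e^(−0.63·0.58) = 0.63·e^(−0.3654) = 0.437169
  f_II = 0.83·e^(−0.83·0.58) = 0.83·e^(−0.4814) = 0.512872
Multiply by the mixture weights:
  w_I·f_I = 0.62 × 0.437169 = 0.271045
  w_II·f_II = 0.38 × 0.512872 = 0.194891
Sum: 0.271045 + 0.194891 = 0.465936
So the posterior for Group I is 0.271045 / 0.465936 ≈ 0.582.

0.582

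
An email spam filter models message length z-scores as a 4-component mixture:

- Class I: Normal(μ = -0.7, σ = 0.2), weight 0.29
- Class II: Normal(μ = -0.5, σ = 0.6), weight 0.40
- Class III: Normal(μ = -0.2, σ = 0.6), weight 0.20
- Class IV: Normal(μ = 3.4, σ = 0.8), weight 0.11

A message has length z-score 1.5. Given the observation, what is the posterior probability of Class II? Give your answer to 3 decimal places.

The responsibility of component k is w_k f_k(x) divided by Σ_j w_j f_j(x).
Component likelihoods at x = 1.5:
  f_I = (1/(0.2·√(2π)))·exp(−(1.5−-0.7)²/(2·0.2²)) = 1.994711·exp(-60.50000) = 1.05941e-26
  f_II = (1/(0.6·√(2π)))·exp(−(1.5−-0.5)²/(2·0.6²)) = 0.664904·exp(-5.55556) = 0.00257046
  f_III = (1/(0.6·√(2π)))·exp(−(1.5−-0.2)²/(2·0.6²)) = 0.664904·exp(-4.01389) = 0.0120102
  f_IV = (1/(0.8·√(2π)))·exp(−(1.5−3.4)²/(2·0.8²)) = 0.498678·exp(-2.82031) = 0.0297149
Multiply by the mixture weights:
  w_I·f_I = 0.29 × 1.05941e-26 = 3.07229e-27
  w_II·f_II = 0.40 × 0.00257046 = 0.00102819
  w_III·f_III = 0.20 × 0.0120102 = 0.00240203
  w_IV·f_IV = 0.11 × 0.0297149 = 0.00326864
Evidence: 3.07229e-27 + 0.00102819 + 0.00240203 + 0.00326864 = 0.00669886
P(Class II | 1.5) ≈ 0.153

0.153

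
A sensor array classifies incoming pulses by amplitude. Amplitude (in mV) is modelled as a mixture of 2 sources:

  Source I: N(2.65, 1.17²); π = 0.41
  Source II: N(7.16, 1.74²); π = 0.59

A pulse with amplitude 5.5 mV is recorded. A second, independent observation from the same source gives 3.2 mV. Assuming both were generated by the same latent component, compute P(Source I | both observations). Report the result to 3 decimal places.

0.598

Posterior ∝ prior × likelihood, so P(k | x) ∝ π_k f_k(x); normalise over all components.
Since both observations come from the same component, the likelihood for component k is f_k(x₁)·f_k(x₂).
  L_I = [(1/(1.17·√(2π)))·exp(−(5.5−2.65)²/(2·1.17²)) = 0.340976·exp(-2.96680) = 0.0175493] × [0.305309] = 0.00535796
  L_II = [(1/(1.74·√(2π)))·exp(−(5.5−7.16)²/(2·1.74²)) = 0.229277·exp(-0.45508) = 0.145453] × [0.0172043] = 0.00250241
Weight by the priors:
  π_I·L_I = 0.41 × 0.00535796 = 0.00219676
  π_II·L_II = 0.59 × 0.00250241 = 0.00147642
Sum: 0.00219676 + 0.00147642 = 0.00367318
Responsibility of Source I: 0.00219676 / 0.00367318 ≈ 0.598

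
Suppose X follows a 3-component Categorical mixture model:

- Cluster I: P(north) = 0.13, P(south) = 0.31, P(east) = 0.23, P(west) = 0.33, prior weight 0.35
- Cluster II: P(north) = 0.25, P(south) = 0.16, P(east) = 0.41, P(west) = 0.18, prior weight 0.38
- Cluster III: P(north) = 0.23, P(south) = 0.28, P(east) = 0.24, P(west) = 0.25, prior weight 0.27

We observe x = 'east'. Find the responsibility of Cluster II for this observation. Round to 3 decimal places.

The responsibility of component k is π_k f_k(x) divided by Σ_j π_j f_j(x).
Categorical probabilities:
  L_I = 0.23
  L_II = 0.41
  L_III = 0.24
Prior × likelihood for each component:
  π_I·L_I = 0.35 × 0.23 = 0.0805
  π_II·L_II = 0.38 × 0.41 = 0.1558
  π_III·L_III = 0.27 × 0.24 = 0.0648
Denominator: 0.0805 + 0.1558 + 0.0648 = 0.3011
Responsibility of Cluster II: 0.1558 / 0.3011 ≈ 0.517

0.517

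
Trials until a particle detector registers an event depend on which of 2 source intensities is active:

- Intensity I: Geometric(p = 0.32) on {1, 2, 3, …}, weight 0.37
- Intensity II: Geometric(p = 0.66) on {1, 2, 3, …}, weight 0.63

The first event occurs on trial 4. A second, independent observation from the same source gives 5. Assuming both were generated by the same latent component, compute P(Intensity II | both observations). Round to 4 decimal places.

By Bayes' theorem, P(k | x) = π_k f_k(x) / Σ_j π_j f_j(x).
Since both observations come from the same component, the likelihood for component k is f_k(x₁)·f_k(x₂).
  L_I = [0.100618] × [0.0684204] = 0.00688434
  L_II = [0.0259406] × [0.00881982] = 0.000228792
Multiply by the mixture weights:
  π_I·L_I = 0.37 × 0.00688434 = 0.00254721
  π_II·L_II = 0.63 × 0.000228792 = 0.000144139
Denominator: 0.00254721 + 0.000144139 = 0.00269134
P(Intensity II | data) = 0.000144139 / 0.00269134 ≈ 0.0536

0.0536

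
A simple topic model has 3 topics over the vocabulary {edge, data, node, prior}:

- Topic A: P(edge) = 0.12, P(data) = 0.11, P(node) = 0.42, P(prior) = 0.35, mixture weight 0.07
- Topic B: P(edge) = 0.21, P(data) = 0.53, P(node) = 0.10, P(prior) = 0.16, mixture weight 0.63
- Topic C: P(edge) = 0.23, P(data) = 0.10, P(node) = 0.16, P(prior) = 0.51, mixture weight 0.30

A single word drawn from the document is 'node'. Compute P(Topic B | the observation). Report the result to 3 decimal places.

0.449

Posterior ∝ prior × likelihood, so P(k | x) ∝ π_k f_k(x); normalise over all components.
Evaluate each component's likelihood at the observed value:
  f_A = P(node | comp) = 0.42
  f_B = P(node | comp) = 0.10
  f_C = P(node | comp) = 0.16
Prior × likelihood for each component:
  π_A·f_A = 0.07 × 0.42 = 0.0294
  π_B·f_B = 0.63 × 0.1 = 0.063
  π_C·f_C = 0.30 × 0.16 = 0.048
Evidence: 0.0294 + 0.063 + 0.048 = 0.1404
P(Topic B | x) = 0.063 / 0.1404 ≈ 0.449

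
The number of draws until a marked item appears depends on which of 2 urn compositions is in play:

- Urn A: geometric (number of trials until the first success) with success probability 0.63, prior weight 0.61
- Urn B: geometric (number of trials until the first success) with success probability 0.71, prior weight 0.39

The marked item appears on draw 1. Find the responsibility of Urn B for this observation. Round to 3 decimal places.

0.419

Posterior ∝ prior × likelihood, so P(k | x) ∝ π_k f_k(x); normalise over all components.
Evaluate each component's likelihood at the observed value:
  p_A = 0.63
  p_B = 0.71
Multiply by the mixture weights:
  π_A·p_A = 0.61 × 0.63 = 0.3843
  π_B·p_B = 0.39 × 0.71 = 0.2769
Denominator: 0.3843 + 0.2769 = 0.6612
P(Urn B | the observation) ≈ 0.419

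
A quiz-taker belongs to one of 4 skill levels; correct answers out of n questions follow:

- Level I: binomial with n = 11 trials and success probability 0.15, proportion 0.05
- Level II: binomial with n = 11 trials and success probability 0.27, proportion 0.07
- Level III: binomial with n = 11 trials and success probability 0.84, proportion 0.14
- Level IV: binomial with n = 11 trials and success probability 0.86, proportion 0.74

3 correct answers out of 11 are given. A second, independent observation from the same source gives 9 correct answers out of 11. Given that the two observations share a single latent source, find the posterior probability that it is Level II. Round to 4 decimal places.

Apply Bayes' rule: the posterior for each component is proportional to its prior times its likelihood at x.
Since both observations come from the same component, the likelihood for component k is f_k(x₁)·f_k(x₂).
  p_I = [0.151743] × [1.52764e-06] = 2.31809e-07
  p_II = [0.261914] × [0.000223502] = 5.85383e-05
  p_III = [4.20031e-05] × [0.293168] = 1.2314e-05
  p_IV = [1.54883e-05] × [0.277399] = 4.29644e-06
Weight by the priors:
  π_I·p_I = 0.05 × 2.31809e-07 = 1.15905e-08
  π_II·p_II = 0.07 × 5.85383e-05 = 4.09768e-06
  π_III·p_III = 0.14 × 1.2314e-05 = 1.72396e-06
  π_IV·p_IV = 0.74 × 4.29644e-06 = 3.17936e-06
Sum: 1.15905e-08 + 4.09768e-06 + 1.72396e-06 + 3.17936e-06 = 9.01259e-06
P(Level II | x₁,x₂) ≈ 0.4547

0.4547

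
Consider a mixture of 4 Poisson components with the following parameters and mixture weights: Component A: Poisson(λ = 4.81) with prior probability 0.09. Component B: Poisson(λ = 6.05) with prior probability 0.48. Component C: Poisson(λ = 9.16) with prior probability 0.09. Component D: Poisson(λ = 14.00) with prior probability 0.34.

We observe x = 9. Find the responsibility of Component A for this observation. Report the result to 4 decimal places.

P(component k | x) = P(Z=k)·f_k(x) / marginal(x), where marginal(x) = Σ_j P(Z=j)·f_j(x).
Component likelihoods at x = 9:
  f_A = e^(−4.81)·4.81^9/9! = 0.0309447
  f_B = e^(−6.05)·6.05^9/9! = 0.0705592
  f_C = e^(−9.16)·9.16^9/9! = 0.131571
  f_D = e^(−14.00)·14.00^9/9! = 0.0473442
Prior × likelihood for each component:
  P(Z=A)·f_A = 0.09 × 0.0309447 = 0.00278502
  P(Z=B)·f_B = 0.48 × 0.0705592 = 0.0338684
  P(Z=C)·f_C = 0.09 × 0.131571 = 0.0118414
  P(Z=D)·f_D = 0.34 × 0.0473442 = 0.016097
Denominator: 0.00278502 + 0.0338684 + 0.0118414 + 0.016097 = 0.0645918
So the posterior for Component A is 0.00278502 / 0.0645918 ≈ 0.0431.

0.0431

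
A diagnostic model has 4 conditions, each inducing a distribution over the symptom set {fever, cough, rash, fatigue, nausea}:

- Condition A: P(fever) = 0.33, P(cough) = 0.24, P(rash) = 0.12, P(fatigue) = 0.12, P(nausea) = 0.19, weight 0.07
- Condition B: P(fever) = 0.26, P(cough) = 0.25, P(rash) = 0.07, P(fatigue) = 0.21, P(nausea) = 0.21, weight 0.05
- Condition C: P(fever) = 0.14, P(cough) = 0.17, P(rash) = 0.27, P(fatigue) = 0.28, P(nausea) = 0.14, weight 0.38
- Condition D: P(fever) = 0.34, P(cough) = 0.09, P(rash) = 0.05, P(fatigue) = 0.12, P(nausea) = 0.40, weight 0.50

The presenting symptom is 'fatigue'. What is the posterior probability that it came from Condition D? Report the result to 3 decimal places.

0.324

By Bayes' theorem, P(k | x) = π_k f_k(x) / Σ_j π_j f_j(x).
Component likelihoods at x = 'fatigue':
  f_A = 0.12
  f_B = 0.21
  f_C = 0.28
  f_D = 0.12
Multiply by the mixture weights:
  π_A·f_A = 0.07 × 0.12 = 0.0084
  π_B·f_B = 0.05 × 0.21 = 0.0105
  π_C·f_C = 0.38 × 0.28 = 0.1064
  π_D·f_D = 0.50 × 0.12 = 0.06
Denominator: 0.0084 + 0.0105 + 0.1064 + 0.06 = 0.1853
Responsibility of Condition D: 0.06 / 0.1853 ≈ 0.324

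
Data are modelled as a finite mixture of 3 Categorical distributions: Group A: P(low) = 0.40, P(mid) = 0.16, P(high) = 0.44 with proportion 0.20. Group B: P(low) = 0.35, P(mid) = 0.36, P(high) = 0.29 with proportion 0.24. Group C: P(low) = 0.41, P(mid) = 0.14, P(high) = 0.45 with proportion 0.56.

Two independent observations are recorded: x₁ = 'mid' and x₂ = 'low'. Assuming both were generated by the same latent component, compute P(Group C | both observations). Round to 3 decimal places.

P(component k | x) = P(Z=k)·f_k(x) / marginal(x), where marginal(x) = Σ_j P(Z=j)·f_j(x).
Since both observations come from the same component, the likelihood for component k is f_k(x₁)·f_k(x₂).
  p_A = [P(mid | comp) = 0.16] × [0.4] = 0.064
  p_B = [P(mid | comp) = 0.36] × [0.35] = 0.126
  p_C = [P(mid | comp) = 0.14] × [0.41] = 0.0574
Weight by the priors:
  P(Z=A)·p_A = 0.20 × 0.064 = 0.0128
  P(Z=B)·p_B = 0.24 × 0.126 = 0.03024
  P(Z=C)·p_C = 0.56 × 0.0574 = 0.032144
Sum: 0.0128 + 0.03024 + 0.032144 = 0.075184
Responsibility of Group C: 0.032144 / 0.075184 ≈ 0.428

0.428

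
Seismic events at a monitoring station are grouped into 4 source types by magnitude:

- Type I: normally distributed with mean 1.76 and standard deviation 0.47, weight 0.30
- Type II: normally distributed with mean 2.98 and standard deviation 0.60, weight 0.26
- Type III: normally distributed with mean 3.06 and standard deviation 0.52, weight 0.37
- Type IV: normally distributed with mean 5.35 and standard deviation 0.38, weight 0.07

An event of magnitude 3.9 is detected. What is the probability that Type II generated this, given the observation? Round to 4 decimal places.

The responsibility of component k is π_k f_k(x) divided by Σ_j π_j f_j(x).
Normal densities:
  f_I = (1/(0.47·√(2π)))·exp(−(3.9−1.76)²/(2·0.47²)) = 0.848813·exp(-10.36578) = 2.67308e-05
  f_II = (1/(0.60·√(2π)))·exp(−(3.9−2.98)²/(2·0.60²)) = 0.664904·exp(-1.17556) = 0.205221
  f_III = (1/(0.52·√(2π)))·exp(−(3.9−3.06)²/(2·0.52²)) = 0.767197·exp(-1.30473) = 0.208098
  f_IV = (1/(0.38·√(2π)))·exp(−(3.9−5.35)²/(2·0.38²)) = 1.049848·exp(-7.28012) = 0.00072345
Multiply by the mixture weights:
  π_I·f_I = 0.30 × 2.67308e-05 = 8.01925e-06
  π_II·f_II = 0.26 × 0.205221 = 0.0533574
  π_III·f_III = 0.37 × 0.208098 = 0.0769963
  π_IV·f_IV = 0.07 × 0.00072345 = 5.06415e-05
Evidence: 8.01925e-06 + 0.0533574 + 0.0769963 + 5.06415e-05 = 0.130412
So the posterior for Type II is 0.0533574 / 0.130412 ≈ 0.4091.

0.4091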